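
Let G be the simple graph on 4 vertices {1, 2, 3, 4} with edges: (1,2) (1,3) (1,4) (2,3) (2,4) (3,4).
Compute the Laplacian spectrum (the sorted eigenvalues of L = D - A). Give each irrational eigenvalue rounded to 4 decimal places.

[0, 4, 4, 4]

With the vertex order [1, 2, 3, 4], the degrees are [3, 3, 3, 3], giving D = diag(3, 3, 3, 3) and L = D - A. L is symmetric positive semidefinite, so every eigenvalue is real and nonnegative. There is one zero in the spectrum, matching the 1 component.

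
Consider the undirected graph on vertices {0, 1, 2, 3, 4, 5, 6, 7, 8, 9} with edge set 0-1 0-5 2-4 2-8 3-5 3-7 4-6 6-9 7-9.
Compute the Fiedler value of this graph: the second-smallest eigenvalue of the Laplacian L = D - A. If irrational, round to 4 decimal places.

0.0979

With the vertex order [0, 1, 2, 3, 4, 5, 6, 7, 8, 9], the degrees are [2, 1, 2, 2, 2, 2, 2, 2, 1, 2], giving D = diag(2, 1, 2, 2, 2, 2, 2, 2, 1, 2) and L = D - A. Computing the eigenvalues of L and sorting gives [0, 0.0979, 0.3820, 0.8244, 1.3820, 2, 2.6180, 3.1756, 3.6180, 3.9021]. The Fiedler value lambda_2 = 0.0979 is strictly positive, so the graph is connected. The eigenvalues sum to 18, which equals trace(L) = 2|E|.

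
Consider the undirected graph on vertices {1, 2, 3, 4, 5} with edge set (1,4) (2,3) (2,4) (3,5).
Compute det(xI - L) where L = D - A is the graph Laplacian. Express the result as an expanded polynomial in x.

With the vertex order [1, 2, 3, 4, 5], the degrees are [1, 2, 2, 2, 1], giving D = diag(1, 2, 2, 2, 1) and L = D - A. Computing det(xI - L) by cofactor expansion (or equivalently via sum-over-permutations) gives x^5 - 8x^4 + 21x^3 - 20x^2 + 5x. The coefficient of x^4 equals -trace(L) = -8, matching the sum of degrees. The largest eigenvalue, 3.6180, is at most the vertex count 5. There is one zero in the spectrum, matching the 1 component.

x^5 - 8x^4 + 21x^3 - 20x^2 + 5x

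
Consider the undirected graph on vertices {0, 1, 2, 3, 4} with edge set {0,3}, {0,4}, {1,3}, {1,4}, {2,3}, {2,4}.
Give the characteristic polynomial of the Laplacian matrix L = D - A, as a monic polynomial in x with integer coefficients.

Reading degrees in the order [0, 1, 2, 3, 4] gives [2, 2, 2, 3, 3]; set D = diag(2, 2, 2, 3, 3) and form L = D - A. L has integer entries, so p(x) = det(xI - L) has integer coefficients. Expanding the determinant yields x^5 - 12x^4 + 51x^3 - 92x^2 + 60x. The constant term is 0 because L is singular (the all-ones vector lies in its kernel). The eigenvalues sum to 12, which equals trace(L) = 2|E|. There is one zero in the spectrum, matching the 1 component.

x^5 - 12x^4 + 51x^3 - 92x^2 + 60x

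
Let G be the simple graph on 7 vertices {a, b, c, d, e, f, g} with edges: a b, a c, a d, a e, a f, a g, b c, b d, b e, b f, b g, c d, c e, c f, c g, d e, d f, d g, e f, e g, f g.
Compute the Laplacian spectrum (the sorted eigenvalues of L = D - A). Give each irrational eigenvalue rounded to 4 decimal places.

With the vertex order [a, b, c, d, e, f, g], the degrees are [6, 6, 6, 6, 6, 6, 6], giving D = diag(6, 6, 6, 6, 6, 6, 6) and L = D - A. L is symmetric positive semidefinite, so every eigenvalue is real and nonnegative. The single zero eigenvalue shows the graph is connected. By the matrix-tree theorem the graph has (1/7) * product of the nonzero eigenvalues = 16807 spanning trees. The eigenvalues sum to 42, which equals trace(L) = 2|E|.

[0, 7, 7, 7, 7, 7, 7]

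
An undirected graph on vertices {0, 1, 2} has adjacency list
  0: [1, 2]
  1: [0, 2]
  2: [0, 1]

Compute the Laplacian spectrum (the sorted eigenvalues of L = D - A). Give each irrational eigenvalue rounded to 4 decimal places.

[0, 3, 3]

Each diagonal entry of L is the vertex degree and each off-diagonal entry is -1 where an edge is present, 0 otherwise; in the order [0, 1, 2] the diagonal is [2, 2, 2]. Diagonalising L (or applying a numerical eigensolver to the 3x3 matrix) gives the spectrum above.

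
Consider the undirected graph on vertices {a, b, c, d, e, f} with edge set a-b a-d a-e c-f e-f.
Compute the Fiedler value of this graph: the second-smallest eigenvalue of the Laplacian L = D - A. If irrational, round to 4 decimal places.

0.3249

Reading degrees in the order [a, b, c, d, e, f] gives [3, 1, 1, 1, 2, 2]; set D = diag(3, 1, 1, 1, 2, 2) and form L = D - A. The smallest Laplacian eigenvalue is always 0. The next one, lambda_2 = 0.3249, measures how hard the graph is to disconnect: larger values mean better connectivity.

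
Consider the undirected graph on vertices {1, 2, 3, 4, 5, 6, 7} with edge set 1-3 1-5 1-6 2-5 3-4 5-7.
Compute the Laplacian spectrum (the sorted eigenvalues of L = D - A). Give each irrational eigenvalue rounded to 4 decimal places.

[0, 0.3217, 0.6802, 1, 2.1397, 3.2297, 4.6287]

Each diagonal entry of L is the vertex degree and each off-diagonal entry is -1 where an edge is present, 0 otherwise; in the order [1, 2, 3, 4, 5, 6, 7] the diagonal is [3, 1, 2, 1, 3, 1, 1]. Since every row of L sums to 0, the all-ones vector is in the kernel and 0 is an eigenvalue. The largest eigenvalue, 4.6287, is at most the vertex count 7. There is one zero in the spectrum, matching the 1 component.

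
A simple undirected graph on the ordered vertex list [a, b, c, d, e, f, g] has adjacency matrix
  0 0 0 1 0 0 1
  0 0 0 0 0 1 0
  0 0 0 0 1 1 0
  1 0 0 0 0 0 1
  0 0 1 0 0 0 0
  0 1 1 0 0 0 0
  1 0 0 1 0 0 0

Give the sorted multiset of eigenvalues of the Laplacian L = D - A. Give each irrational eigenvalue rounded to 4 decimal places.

Reading degrees in the order [a, b, c, d, e, f, g] gives [2, 1, 2, 2, 1, 2, 2]; set D = diag(2, 1, 2, 2, 1, 2, 2) and form L = D - A. Diagonalising L (or applying a numerical eigensolver to the 7x7 matrix) gives the spectrum above. The 2 zero eigenvalues correspond to the 2 connected components. There are 2 zeros in the spectrum, matching the 2 components. The eigenvalues sum to 12, which equals trace(L) = 2|E|.

[0, 0, 0.5858, 2, 3, 3, 3.4142]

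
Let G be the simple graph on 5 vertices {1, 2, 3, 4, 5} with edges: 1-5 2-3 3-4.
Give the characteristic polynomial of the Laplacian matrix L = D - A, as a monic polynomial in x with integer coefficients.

With the vertex order [1, 2, 3, 4, 5], the degrees are [1, 1, 2, 1, 1], giving D = diag(1, 1, 2, 1, 1) and L = D - A. Computing det(xI - L) by cofactor expansion (or equivalently via sum-over-permutations) gives x^5 - 6x^4 + 11x^3 - 6x^2. The coefficient of x^4 equals -trace(L) = -6, matching the sum of degrees. There are 2 zeros in the spectrum, matching the 2 components.

x^5 - 6x^4 + 11x^3 - 6x^2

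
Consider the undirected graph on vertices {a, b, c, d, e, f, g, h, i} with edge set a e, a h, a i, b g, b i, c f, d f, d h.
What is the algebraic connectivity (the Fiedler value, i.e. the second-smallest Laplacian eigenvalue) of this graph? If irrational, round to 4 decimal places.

0.1506

Each diagonal entry of L is the vertex degree and each off-diagonal entry is -1 where an edge is present, 0 otherwise; in the order [a, b, c, d, e, f, g, h, i] the diagonal is [3, 2, 1, 2, 1, 2, 1, 2, 2]. The sorted Laplacian eigenvalues are [0, 0.1506, 0.4266, 1, 1.4229, 2.1724, 3, 3.4576, 4.3699]; the algebraic connectivity is the second entry, 0.1506. The eigenvalues sum to 16, which equals trace(L) = 2|E|.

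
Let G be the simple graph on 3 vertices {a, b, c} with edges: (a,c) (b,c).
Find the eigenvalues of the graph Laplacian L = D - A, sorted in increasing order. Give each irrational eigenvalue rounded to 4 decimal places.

Each diagonal entry of L is the vertex degree and each off-diagonal entry is -1 where an edge is present, 0 otherwise; in the order [a, b, c] the diagonal is [1, 1, 2]. Since every row of L sums to 0, the all-ones vector is in the kernel and 0 is an eigenvalue.

[0, 1, 3]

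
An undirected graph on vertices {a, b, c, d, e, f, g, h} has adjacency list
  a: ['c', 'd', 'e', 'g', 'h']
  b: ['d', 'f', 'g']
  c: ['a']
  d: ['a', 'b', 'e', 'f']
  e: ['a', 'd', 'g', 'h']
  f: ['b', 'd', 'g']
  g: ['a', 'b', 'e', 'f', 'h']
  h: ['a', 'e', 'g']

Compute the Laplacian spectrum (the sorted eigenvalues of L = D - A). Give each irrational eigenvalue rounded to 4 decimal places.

Each diagonal entry of L is the vertex degree and each off-diagonal entry is -1 where an edge is present, 0 otherwise; in the order [a, b, c, d, e, f, g, h] the diagonal is [5, 3, 1, 4, 4, 3, 5, 3]. L is symmetric positive semidefinite, so every eigenvalue is real and nonnegative. The single zero eigenvalue shows the graph is connected. By the matrix-tree theorem the graph has (1/8) * product of the nonzero eigenvalues = 600 spanning trees.

[0, 0.8789, 1.8845, 3.7440, 4, 5, 5.6868, 6.8058]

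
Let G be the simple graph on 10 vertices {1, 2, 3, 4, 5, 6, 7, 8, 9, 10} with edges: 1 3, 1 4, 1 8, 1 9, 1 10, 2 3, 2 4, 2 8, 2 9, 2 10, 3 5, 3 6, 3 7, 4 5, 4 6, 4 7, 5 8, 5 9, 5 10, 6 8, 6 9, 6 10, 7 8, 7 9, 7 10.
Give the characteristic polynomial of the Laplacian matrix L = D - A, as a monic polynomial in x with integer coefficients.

Each diagonal entry of L is the vertex degree and each off-diagonal entry is -1 where an edge is present, 0 otherwise; in the order [1, 2, 3, 4, 5, 6, 7, 8, 9, 10] the diagonal is [5, 5, 5, 5, 5, 5, 5, 5, 5, 5]. The eigenvalues of L are [0, 5, 5, 5, 5, 5, 5, 5, 5, 10]; the characteristic polynomial is the product of (x - lambda_i), which multiplies out to x^10 - 50x^9 + 1100x^8 - 14000x^7 + 113750x^6 - 612500x^5 + 2187500x^4 - 5000000x^3 + 6640625x^2 - 3906250x. The coefficient of x^9 equals -trace(L) = -50, matching the sum of degrees. The eigenvalues sum to 50, which equals trace(L) = 2|E|. By the matrix-tree theorem the graph has (1/10) * product of the nonzero eigenvalues = 390625 spanning trees.

x^10 - 50x^9 + 1100x^8 - 14000x^7 + 113750x^6 - 612500x^5 + 2187500x^4 - 5000000x^3 + 6640625x^2 - 3906250x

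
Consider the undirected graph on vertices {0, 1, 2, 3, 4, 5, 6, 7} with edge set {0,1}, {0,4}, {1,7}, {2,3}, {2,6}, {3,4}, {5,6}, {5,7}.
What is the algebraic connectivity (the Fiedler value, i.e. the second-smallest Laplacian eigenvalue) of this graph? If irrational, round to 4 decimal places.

With the vertex order [0, 1, 2, 3, 4, 5, 6, 7], the degrees are [2, 2, 2, 2, 2, 2, 2, 2], giving D = diag(2, 2, 2, 2, 2, 2, 2, 2) and L = D - A. Computing the eigenvalues of L and sorting gives [0, 0.5858, 0.5858, 2, 2, 3.4142, 3.4142, 4]. The Fiedler value lambda_2 = 0.5858 is strictly positive, so the graph is connected. There is one zero in the spectrum, matching the 1 component. The eigenvalues sum to 16, which equals trace(L) = 2|E|.

0.5858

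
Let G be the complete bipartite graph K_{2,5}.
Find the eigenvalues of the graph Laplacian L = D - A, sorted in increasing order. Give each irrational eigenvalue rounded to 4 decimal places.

The graph has 7 vertices and degree multiset [5, 5, 2, 2, 2, 2, 2]; D is the diagonal matrix of degrees and L = D - A. Diagonalising L (or applying a numerical eigensolver to the 7x7 matrix) gives the spectrum above. The single zero eigenvalue shows the graph is connected. There is one zero in the spectrum, matching the 1 component.

[0, 2, 2, 2, 2, 5, 7]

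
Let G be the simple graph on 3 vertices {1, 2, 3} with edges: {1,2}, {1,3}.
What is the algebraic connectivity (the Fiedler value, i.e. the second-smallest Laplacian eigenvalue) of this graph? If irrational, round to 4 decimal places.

With the vertex order [1, 2, 3], the degrees are [2, 1, 1], giving D = diag(2, 1, 1) and L = D - A. The sorted Laplacian eigenvalues are [0, 1, 3]; the algebraic connectivity is the second entry, 1. The eigenvalues sum to 4, which equals trace(L) = 2|E|. There is one zero in the spectrum, matching the 1 component.

1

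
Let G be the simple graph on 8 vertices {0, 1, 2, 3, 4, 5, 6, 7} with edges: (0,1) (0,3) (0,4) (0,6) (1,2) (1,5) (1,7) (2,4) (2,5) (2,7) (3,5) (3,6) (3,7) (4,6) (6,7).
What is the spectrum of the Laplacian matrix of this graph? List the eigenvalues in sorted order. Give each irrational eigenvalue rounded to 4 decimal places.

Each diagonal entry of L is the vertex degree and each off-diagonal entry is -1 where an edge is present, 0 otherwise; in the order [0, 1, 2, 3, 4, 5, 6, 7] the diagonal is [4, 4, 4, 4, 3, 3, 4, 4]. L is symmetric positive semidefinite, so every eigenvalue is real and nonnegative. The single zero eigenvalue shows the graph is connected. The eigenvalues sum to 30, which equals trace(L) = 2|E|.

[0, 2.0805, 2.9002, 3.4954, 4, 5.2830, 5.7946, 6.4463]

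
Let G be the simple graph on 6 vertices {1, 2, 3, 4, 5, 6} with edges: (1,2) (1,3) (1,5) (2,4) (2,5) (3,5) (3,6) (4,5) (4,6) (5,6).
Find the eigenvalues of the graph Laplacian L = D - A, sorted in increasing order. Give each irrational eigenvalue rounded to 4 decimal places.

Reading degrees in the order [1, 2, 3, 4, 5, 6] gives [3, 3, 3, 3, 5, 3]; set D = diag(3, 3, 3, 3, 5, 3) and form L = D - A. Since every row of L sums to 0, the all-ones vector is in the kernel and 0 is an eigenvalue. There is one zero in the spectrum, matching the 1 component.

[0, 2.3820, 2.3820, 4.6180, 4.6180, 6]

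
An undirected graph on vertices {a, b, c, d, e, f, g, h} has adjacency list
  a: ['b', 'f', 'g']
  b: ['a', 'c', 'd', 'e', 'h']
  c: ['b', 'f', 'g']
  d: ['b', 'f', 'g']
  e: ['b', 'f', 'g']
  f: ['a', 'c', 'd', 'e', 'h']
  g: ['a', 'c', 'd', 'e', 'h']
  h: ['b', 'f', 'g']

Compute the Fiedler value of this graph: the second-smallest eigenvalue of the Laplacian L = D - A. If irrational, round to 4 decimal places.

3

Each diagonal entry of L is the vertex degree and each off-diagonal entry is -1 where an edge is present, 0 otherwise; in the order [a, b, c, d, e, f, g, h] the diagonal is [3, 5, 3, 3, 3, 5, 5, 3]. The sorted Laplacian eigenvalues are [0, 3, 3, 3, 3, 5, 5, 8]; the algebraic connectivity is the second entry, 3. The eigenvalues sum to 30, which equals trace(L) = 2|E|. By the matrix-tree theorem the graph has (1/8) * product of the nonzero eigenvalues = 2025 spanning trees.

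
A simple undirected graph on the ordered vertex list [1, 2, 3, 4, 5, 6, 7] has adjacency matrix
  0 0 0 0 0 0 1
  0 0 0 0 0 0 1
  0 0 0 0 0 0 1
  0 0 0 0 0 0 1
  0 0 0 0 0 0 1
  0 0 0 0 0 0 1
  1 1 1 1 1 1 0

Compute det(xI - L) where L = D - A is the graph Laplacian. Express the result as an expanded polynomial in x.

With the vertex order [1, 2, 3, 4, 5, 6, 7], the degrees are [1, 1, 1, 1, 1, 1, 6], giving D = diag(1, 1, 1, 1, 1, 1, 6) and L = D - A. The eigenvalues of L are [0, 1, 1, 1, 1, 1, 7]; the characteristic polynomial is the product of (x - lambda_i), which multiplies out to x^7 - 12x^6 + 45x^5 - 80x^4 + 75x^3 - 36x^2 + 7x. The constant term is 0 because L is singular (the all-ones vector lies in its kernel). The eigenvalues sum to 12, which equals trace(L) = 2|E|. There is one zero in the spectrum, matching the 1 component.

x^7 - 12x^6 + 45x^5 - 80x^4 + 75x^3 - 36x^2 + 7x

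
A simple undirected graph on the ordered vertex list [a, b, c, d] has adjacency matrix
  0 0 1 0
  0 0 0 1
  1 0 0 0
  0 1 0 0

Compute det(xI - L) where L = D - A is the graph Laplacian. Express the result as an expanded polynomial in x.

With the vertex order [a, b, c, d], the degrees are [1, 1, 1, 1], giving D = diag(1, 1, 1, 1) and L = D - A. The eigenvalues of L are [0, 0, 2, 2]; the characteristic polynomial is the product of (x - lambda_i), which multiplies out to x^4 - 4x^3 + 4x^2. Since p(0) = det(-L) = 0, x divides p(x).

x^4 - 4x^3 + 4x^2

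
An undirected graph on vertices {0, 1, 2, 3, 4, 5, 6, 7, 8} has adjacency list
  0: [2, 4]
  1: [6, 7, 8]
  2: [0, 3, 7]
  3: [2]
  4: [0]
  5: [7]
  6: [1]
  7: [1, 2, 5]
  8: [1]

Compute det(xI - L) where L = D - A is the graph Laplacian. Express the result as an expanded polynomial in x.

Each diagonal entry of L is the vertex degree and each off-diagonal entry is -1 where an edge is present, 0 otherwise; in the order [0, 1, 2, 3, 4, 5, 6, 7, 8] the diagonal is [2, 3, 3, 1, 1, 1, 1, 3, 1]. L has integer entries, so p(x) = det(xI - L) has integer coefficients. Expanding the determinant yields x^9 - 16x^8 + 102x^7 - 334x^6 + 606x^5 - 616x^4 + 340x^3 - 92x^2 + 9x. Since p(0) = det(-L) = 0, x divides p(x). The eigenvalues sum to 16, which equals trace(L) = 2|E|. The largest eigenvalue, 4.8468, is at most the vertex count 9.

x^9 - 16x^8 + 102x^7 - 334x^6 + 606x^5 - 616x^4 + 340x^3 - 92x^2 + 9x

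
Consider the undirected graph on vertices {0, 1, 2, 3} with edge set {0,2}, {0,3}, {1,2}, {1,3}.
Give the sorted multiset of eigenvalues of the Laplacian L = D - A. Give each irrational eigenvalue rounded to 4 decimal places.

Each diagonal entry of L is the vertex degree and each off-diagonal entry is -1 where an edge is present, 0 otherwise; in the order [0, 1, 2, 3] the diagonal is [2, 2, 2, 2]. The multiplicity of 0 as a Laplacian eigenvalue equals the number of connected components.

[0, 2, 2, 4]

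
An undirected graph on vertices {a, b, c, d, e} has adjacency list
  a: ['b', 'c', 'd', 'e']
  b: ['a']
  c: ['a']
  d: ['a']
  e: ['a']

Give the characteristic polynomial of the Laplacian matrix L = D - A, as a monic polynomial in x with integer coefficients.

Each diagonal entry of L is the vertex degree and each off-diagonal entry is -1 where an edge is present, 0 otherwise; in the order [a, b, c, d, e] the diagonal is [4, 1, 1, 1, 1]. The eigenvalues of L are [0, 1, 1, 1, 5]; the characteristic polynomial is the product of (x - lambda_i), which multiplies out to x^5 - 8x^4 + 18x^3 - 16x^2 + 5x. Since p(0) = det(-L) = 0, x divides p(x). The eigenvalues sum to 8, which equals trace(L) = 2|E|. There is one zero in the spectrum, matching the 1 component.

x^5 - 8x^4 + 18x^3 - 16x^2 + 5x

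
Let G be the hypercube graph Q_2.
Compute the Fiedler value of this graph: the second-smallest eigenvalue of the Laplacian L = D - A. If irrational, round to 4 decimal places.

The graph has 4 vertices and degree multiset [2, 2, 2, 2]; D is the diagonal matrix of degrees and L = D - A. The smallest Laplacian eigenvalue is always 0. The next one, lambda_2 = 2, measures how hard the graph is to disconnect: larger values mean better connectivity.

2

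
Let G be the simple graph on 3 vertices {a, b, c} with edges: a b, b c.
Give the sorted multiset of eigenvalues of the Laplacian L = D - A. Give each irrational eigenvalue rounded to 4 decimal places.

[0, 1, 3]

With the vertex order [a, b, c], the degrees are [1, 2, 1], giving D = diag(1, 2, 1) and L = D - A. The multiplicity of 0 as a Laplacian eigenvalue equals the number of connected components. There is one zero in the spectrum, matching the 1 component.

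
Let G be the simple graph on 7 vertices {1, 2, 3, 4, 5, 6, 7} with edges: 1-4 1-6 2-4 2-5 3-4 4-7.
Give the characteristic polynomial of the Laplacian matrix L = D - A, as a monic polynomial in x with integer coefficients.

Reading degrees in the order [1, 2, 3, 4, 5, 6, 7] gives [2, 2, 1, 4, 1, 1, 1]; set D = diag(2, 2, 1, 4, 1, 1, 1) and form L = D - A. L has integer entries, so p(x) = det(xI - L) has integer coefficients. Expanding the determinant yields x^7 - 12x^6 + 52x^5 - 104x^4 + 100x^3 - 44x^2 + 7x. The coefficient of x^6 equals -trace(L) = -12, matching the sum of degrees. The largest eigenvalue, 5.1642, is at most the vertex count 7. The eigenvalues sum to 12, which equals trace(L) = 2|E|.

x^7 - 12x^6 + 52x^5 - 104x^4 + 100x^3 - 44x^2 + 7x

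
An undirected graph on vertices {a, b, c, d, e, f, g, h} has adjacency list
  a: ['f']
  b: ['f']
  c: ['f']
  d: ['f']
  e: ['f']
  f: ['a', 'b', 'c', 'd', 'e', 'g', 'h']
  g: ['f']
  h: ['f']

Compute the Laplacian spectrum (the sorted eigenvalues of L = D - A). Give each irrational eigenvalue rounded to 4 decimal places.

[0, 1, 1, 1, 1, 1, 1, 8]

With the vertex order [a, b, c, d, e, f, g, h], the degrees are [1, 1, 1, 1, 1, 7, 1, 1], giving D = diag(1, 1, 1, 1, 1, 7, 1, 1) and L = D - A. Diagonalising L (or applying a numerical eigensolver to the 8x8 matrix) gives the spectrum above. The eigenvalues sum to 14, which equals trace(L) = 2|E|. There is one zero in the spectrum, matching the 1 component.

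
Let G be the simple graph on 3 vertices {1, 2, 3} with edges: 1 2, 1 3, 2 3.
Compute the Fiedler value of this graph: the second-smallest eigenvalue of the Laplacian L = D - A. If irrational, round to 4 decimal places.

3

With the vertex order [1, 2, 3], the degrees are [2, 2, 2], giving D = diag(2, 2, 2) and L = D - A. Computing the eigenvalues of L and sorting gives [0, 3, 3]. The Fiedler value lambda_2 = 3 is strictly positive, so the graph is connected.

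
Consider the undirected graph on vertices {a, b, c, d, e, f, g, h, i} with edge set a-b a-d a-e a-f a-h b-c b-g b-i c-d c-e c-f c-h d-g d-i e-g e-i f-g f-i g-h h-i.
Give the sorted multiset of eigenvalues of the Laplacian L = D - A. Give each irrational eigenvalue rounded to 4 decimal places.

[0, 4, 4, 4, 4, 5, 5, 5, 9]

Each diagonal entry of L is the vertex degree and each off-diagonal entry is -1 where an edge is present, 0 otherwise; in the order [a, b, c, d, e, f, g, h, i] the diagonal is [5, 4, 5, 4, 4, 4, 5, 4, 5]. Since every row of L sums to 0, the all-ones vector is in the kernel and 0 is an eigenvalue. There is one zero in the spectrum, matching the 1 component.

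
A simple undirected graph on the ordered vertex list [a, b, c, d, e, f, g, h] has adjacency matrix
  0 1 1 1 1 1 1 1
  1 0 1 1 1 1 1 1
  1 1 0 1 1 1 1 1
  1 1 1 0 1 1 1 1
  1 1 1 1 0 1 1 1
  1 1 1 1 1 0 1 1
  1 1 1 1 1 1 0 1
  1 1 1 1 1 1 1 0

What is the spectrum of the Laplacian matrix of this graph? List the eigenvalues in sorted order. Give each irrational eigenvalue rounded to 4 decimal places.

Each diagonal entry of L is the vertex degree and each off-diagonal entry is -1 where an edge is present, 0 otherwise; in the order [a, b, c, d, e, f, g, h] the diagonal is [7, 7, 7, 7, 7, 7, 7, 7]. L is symmetric positive semidefinite, so every eigenvalue is real and nonnegative. There is one zero in the spectrum, matching the 1 component.

[0, 8, 8, 8, 8, 8, 8, 8]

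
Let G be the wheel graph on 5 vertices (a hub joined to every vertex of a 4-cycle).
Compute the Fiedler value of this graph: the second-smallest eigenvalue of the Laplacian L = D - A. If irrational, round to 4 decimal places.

The graph has 5 vertices and degree multiset [4, 3, 3, 3, 3]; D is the diagonal matrix of degrees and L = D - A. Computing the eigenvalues of L and sorting gives [0, 3, 3, 5, 5]. The Fiedler value lambda_2 = 3 is strictly positive, so the graph is connected. The largest eigenvalue, 5, is at most the vertex count 5.

3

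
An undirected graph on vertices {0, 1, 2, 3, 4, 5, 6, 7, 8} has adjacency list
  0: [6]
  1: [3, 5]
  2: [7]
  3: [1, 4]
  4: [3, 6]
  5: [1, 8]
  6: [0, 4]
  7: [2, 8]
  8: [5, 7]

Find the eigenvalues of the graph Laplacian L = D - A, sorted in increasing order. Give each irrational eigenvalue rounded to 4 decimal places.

Each diagonal entry of L is the vertex degree and each off-diagonal entry is -1 where an edge is present, 0 otherwise; in the order [0, 1, 2, 3, 4, 5, 6, 7, 8] the diagonal is [1, 2, 1, 2, 2, 2, 2, 2, 2]. The multiplicity of 0 as a Laplacian eigenvalue equals the number of connected components. The single zero eigenvalue shows the graph is connected. The largest eigenvalue, 3.8794, is at most the vertex count 9. By the matrix-tree theorem the graph has (1/9) * product of the nonzero eigenvalues = 1 spanning tree.

[0, 0.1206, 0.4679, 1, 1.6527, 2.3473, 3, 3.5321, 3.8794]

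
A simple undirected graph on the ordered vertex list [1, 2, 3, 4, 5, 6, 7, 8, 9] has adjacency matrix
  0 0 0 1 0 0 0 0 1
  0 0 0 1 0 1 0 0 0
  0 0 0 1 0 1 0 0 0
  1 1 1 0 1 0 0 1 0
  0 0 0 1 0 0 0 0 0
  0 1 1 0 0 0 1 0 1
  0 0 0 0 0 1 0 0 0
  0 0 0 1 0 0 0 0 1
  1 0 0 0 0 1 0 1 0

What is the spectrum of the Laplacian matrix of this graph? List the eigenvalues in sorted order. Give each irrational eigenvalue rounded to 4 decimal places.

[0, 0.6742, 1, 1.4820, 2, 2, 3.2210, 5.3476, 6.2751]

With the vertex order [1, 2, 3, 4, 5, 6, 7, 8, 9], the degrees are [2, 2, 2, 5, 1, 4, 1, 2, 3], giving D = diag(2, 2, 2, 5, 1, 4, 1, 2, 3) and L = D - A. Diagonalising L (or applying a numerical eigensolver to the 9x9 matrix) gives the spectrum above. The largest eigenvalue, 6.2751, is at most the vertex count 9.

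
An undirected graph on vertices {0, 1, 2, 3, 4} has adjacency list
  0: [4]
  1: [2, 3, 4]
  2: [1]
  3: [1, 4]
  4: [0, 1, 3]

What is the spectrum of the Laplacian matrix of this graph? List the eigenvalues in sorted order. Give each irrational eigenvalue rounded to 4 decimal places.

Each diagonal entry of L is the vertex degree and each off-diagonal entry is -1 where an edge is present, 0 otherwise; in the order [0, 1, 2, 3, 4] the diagonal is [1, 3, 1, 2, 3]. Diagonalising L (or applying a numerical eigensolver to the 5x5 matrix) gives the spectrum above. By the matrix-tree theorem the graph has (1/5) * product of the nonzero eigenvalues = 3 spanning trees. There is one zero in the spectrum, matching the 1 component.

[0, 0.6972, 1.3820, 3.6180, 4.3028]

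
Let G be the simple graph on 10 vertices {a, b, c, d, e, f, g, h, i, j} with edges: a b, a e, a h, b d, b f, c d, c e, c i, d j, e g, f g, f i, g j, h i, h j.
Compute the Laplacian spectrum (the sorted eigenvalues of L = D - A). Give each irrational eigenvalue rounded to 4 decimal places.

Reading degrees in the order [a, b, c, d, e, f, g, h, i, j] gives [3, 3, 3, 3, 3, 3, 3, 3, 3, 3]; set D = diag(3, 3, 3, 3, 3, 3, 3, 3, 3, 3) and form L = D - A. L is symmetric positive semidefinite, so every eigenvalue is real and nonnegative. The single zero eigenvalue shows the graph is connected. The eigenvalues sum to 30, which equals trace(L) = 2|E|. By the matrix-tree theorem the graph has (1/10) * product of the nonzero eigenvalues = 2000 spanning trees.

[0, 2, 2, 2, 2, 2, 5, 5, 5, 5]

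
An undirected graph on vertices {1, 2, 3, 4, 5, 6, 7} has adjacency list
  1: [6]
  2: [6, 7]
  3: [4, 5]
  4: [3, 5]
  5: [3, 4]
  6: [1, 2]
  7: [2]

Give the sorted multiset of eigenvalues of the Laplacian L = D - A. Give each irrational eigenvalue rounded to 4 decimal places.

[0, 0, 0.5858, 2, 3, 3, 3.4142]

Reading degrees in the order [1, 2, 3, 4, 5, 6, 7] gives [1, 2, 2, 2, 2, 2, 1]; set D = diag(1, 2, 2, 2, 2, 2, 1) and form L = D - A. L is symmetric positive semidefinite, so every eigenvalue is real and nonnegative. The 2 zero eigenvalues correspond to the 2 connected components.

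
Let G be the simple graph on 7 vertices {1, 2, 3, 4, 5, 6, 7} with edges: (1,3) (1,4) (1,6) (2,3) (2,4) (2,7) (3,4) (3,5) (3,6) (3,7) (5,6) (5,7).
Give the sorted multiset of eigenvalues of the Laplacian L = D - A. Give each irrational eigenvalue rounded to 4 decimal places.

Reading degrees in the order [1, 2, 3, 4, 5, 6, 7] gives [3, 3, 6, 3, 3, 3, 3]; set D = diag(3, 3, 6, 3, 3, 3, 3) and form L = D - A. L is symmetric positive semidefinite, so every eigenvalue is real and nonnegative. The single zero eigenvalue shows the graph is connected. By the matrix-tree theorem the graph has (1/7) * product of the nonzero eigenvalues = 320 spanning trees.

[0, 2, 2, 4, 4, 5, 7]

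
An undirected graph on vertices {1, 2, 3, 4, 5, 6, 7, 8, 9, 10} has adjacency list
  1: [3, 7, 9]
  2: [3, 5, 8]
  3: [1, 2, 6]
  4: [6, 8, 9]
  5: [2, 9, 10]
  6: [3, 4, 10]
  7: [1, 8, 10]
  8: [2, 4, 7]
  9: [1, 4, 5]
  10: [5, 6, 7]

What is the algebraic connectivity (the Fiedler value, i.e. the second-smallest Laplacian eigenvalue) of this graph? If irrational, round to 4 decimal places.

2

With the vertex order [1, 2, 3, 4, 5, 6, 7, 8, 9, 10], the degrees are [3, 3, 3, 3, 3, 3, 3, 3, 3, 3], giving D = diag(3, 3, 3, 3, 3, 3, 3, 3, 3, 3) and L = D - A. Computing the eigenvalues of L and sorting gives [0, 2, 2, 2, 2, 2, 5, 5, 5, 5]. The Fiedler value lambda_2 = 2 is strictly positive, so the graph is connected.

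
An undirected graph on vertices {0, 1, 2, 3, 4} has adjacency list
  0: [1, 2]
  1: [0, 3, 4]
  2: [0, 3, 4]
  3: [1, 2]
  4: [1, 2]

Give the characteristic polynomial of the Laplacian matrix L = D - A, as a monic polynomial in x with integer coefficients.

Each diagonal entry of L is the vertex degree and each off-diagonal entry is -1 where an edge is present, 0 otherwise; in the order [0, 1, 2, 3, 4] the diagonal is [2, 3, 3, 2, 2]. The eigenvalues of L are [0, 2, 2, 3, 5]; the characteristic polynomial is the product of (x - lambda_i), which multiplies out to x^5 - 12x^4 + 51x^3 - 92x^2 + 60x. The coefficient of x^4 equals -trace(L) = -12, matching the sum of degrees.

x^5 - 12x^4 + 51x^3 - 92x^2 + 60x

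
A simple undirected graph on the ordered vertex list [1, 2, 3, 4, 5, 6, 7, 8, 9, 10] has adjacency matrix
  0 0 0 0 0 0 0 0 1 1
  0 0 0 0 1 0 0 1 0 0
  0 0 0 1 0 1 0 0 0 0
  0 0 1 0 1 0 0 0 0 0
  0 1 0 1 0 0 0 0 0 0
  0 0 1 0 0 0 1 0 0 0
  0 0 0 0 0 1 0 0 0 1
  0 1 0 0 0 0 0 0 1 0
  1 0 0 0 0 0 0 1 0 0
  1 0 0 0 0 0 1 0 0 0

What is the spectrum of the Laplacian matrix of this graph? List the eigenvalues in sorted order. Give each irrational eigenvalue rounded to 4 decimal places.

[0, 0.3820, 0.3820, 1.3820, 1.3820, 2.6180, 2.6180, 3.6180, 3.6180, 4]

Each diagonal entry of L is the vertex degree and each off-diagonal entry is -1 where an edge is present, 0 otherwise; in the order [1, 2, 3, 4, 5, 6, 7, 8, 9, 10] the diagonal is [2, 2, 2, 2, 2, 2, 2, 2, 2, 2]. The multiplicity of 0 as a Laplacian eigenvalue equals the number of connected components. The single zero eigenvalue shows the graph is connected. By the matrix-tree theorem the graph has (1/10) * product of the nonzero eigenvalues = 10 spanning trees. The eigenvalues sum to 20, which equals trace(L) = 2|E|.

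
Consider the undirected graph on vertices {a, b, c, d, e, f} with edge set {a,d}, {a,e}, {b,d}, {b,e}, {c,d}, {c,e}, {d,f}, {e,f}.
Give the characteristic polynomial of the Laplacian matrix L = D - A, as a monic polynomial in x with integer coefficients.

With the vertex order [a, b, c, d, e, f], the degrees are [2, 2, 2, 4, 4, 2], giving D = diag(2, 2, 2, 4, 4, 2) and L = D - A. Computing det(xI - L) by cofactor expansion (or equivalently via sum-over-permutations) gives x^6 - 16x^5 + 96x^4 - 272x^3 + 368x^2 - 192x. The coefficient of x^5 equals -trace(L) = -16, matching the sum of degrees. The eigenvalues sum to 16, which equals trace(L) = 2|E|. There is one zero in the spectrum, matching the 1 component.

x^6 - 16x^5 + 96x^4 - 272x^3 + 368x^2 - 192x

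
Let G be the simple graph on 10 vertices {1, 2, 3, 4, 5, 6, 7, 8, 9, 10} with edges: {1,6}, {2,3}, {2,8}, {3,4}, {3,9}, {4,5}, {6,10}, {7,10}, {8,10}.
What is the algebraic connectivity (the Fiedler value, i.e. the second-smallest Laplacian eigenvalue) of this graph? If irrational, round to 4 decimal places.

With the vertex order [1, 2, 3, 4, 5, 6, 7, 8, 9, 10], the degrees are [1, 2, 3, 2, 1, 2, 1, 2, 1, 3], giving D = diag(1, 2, 3, 2, 1, 2, 1, 2, 1, 3) and L = D - A. Computing the eigenvalues of L and sorting gives [0, 0.1277, 0.5188, 0.6297, 1, 2, 2.3111, 2.7968, 4.1701, 4.4458]. The Fiedler value lambda_2 = 0.1277 is strictly positive, so the graph is connected. The eigenvalues sum to 18, which equals trace(L) = 2|E|. By the matrix-tree theorem the graph has (1/10) * product of the nonzero eigenvalues = 1 spanning tree.

0.1277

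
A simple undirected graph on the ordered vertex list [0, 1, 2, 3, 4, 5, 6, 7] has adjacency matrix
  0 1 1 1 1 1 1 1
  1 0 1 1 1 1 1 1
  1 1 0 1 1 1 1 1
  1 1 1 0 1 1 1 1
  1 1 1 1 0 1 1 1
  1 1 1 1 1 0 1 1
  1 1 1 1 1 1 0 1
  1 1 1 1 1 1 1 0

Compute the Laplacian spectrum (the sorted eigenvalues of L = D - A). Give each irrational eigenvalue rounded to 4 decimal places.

[0, 8, 8, 8, 8, 8, 8, 8]

Reading degrees in the order [0, 1, 2, 3, 4, 5, 6, 7] gives [7, 7, 7, 7, 7, 7, 7, 7]; set D = diag(7, 7, 7, 7, 7, 7, 7, 7) and form L = D - A. Since every row of L sums to 0, the all-ones vector is in the kernel and 0 is an eigenvalue. The eigenvalues sum to 56, which equals trace(L) = 2|E|.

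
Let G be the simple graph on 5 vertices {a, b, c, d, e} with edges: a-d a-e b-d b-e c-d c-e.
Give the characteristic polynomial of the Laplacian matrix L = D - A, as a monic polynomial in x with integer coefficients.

x^5 - 12x^4 + 51x^3 - 92x^2 + 60x

With the vertex order [a, b, c, d, e], the degrees are [2, 2, 2, 3, 3], giving D = diag(2, 2, 2, 3, 3) and L = D - A. The eigenvalues of L are [0, 2, 2, 3, 5]; the characteristic polynomial is the product of (x - lambda_i), which multiplies out to x^5 - 12x^4 + 51x^3 - 92x^2 + 60x. The constant term is 0 because L is singular (the all-ones vector lies in its kernel). The largest eigenvalue, 5, is at most the vertex count 5.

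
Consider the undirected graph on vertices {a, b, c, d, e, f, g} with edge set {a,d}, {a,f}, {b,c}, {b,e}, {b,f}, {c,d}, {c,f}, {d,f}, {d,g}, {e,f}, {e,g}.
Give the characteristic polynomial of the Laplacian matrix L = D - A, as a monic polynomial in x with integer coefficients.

x^7 - 22x^6 + 193x^5 - 860x^4 + 2044x^3 - 2452x^2 + 1162x

Each diagonal entry of L is the vertex degree and each off-diagonal entry is -1 where an edge is present, 0 otherwise; in the order [a, b, c, d, e, f, g] the diagonal is [2, 3, 3, 4, 3, 5, 2]. Computing det(xI - L) by cofactor expansion (or equivalently via sum-over-permutations) gives x^7 - 22x^6 + 193x^5 - 860x^4 + 2044x^3 - 2452x^2 + 1162x. The constant term is 0 because L is singular (the all-ones vector lies in its kernel).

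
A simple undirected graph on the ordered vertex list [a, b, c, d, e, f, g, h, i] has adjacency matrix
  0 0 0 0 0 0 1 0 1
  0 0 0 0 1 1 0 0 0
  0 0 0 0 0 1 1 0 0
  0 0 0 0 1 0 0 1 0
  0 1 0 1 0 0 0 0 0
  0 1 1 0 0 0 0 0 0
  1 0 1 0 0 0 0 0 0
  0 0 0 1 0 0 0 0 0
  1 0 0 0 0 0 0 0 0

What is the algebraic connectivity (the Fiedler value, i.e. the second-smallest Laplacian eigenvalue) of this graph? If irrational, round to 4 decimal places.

0.1206

Reading degrees in the order [a, b, c, d, e, f, g, h, i] gives [2, 2, 2, 2, 2, 2, 2, 1, 1]; set D = diag(2, 2, 2, 2, 2, 2, 2, 1, 1) and form L = D - A. Computing the eigenvalues of L and sorting gives [0, 0.1206, 0.4679, 1, 1.6527, 2.3473, 3, 3.5321, 3.8794]. The Fiedler value lambda_2 = 0.1206 is strictly positive, so the graph is connected. The largest eigenvalue, 3.8794, is at most the vertex count 9. The eigenvalues sum to 16, which equals trace(L) = 2|E|.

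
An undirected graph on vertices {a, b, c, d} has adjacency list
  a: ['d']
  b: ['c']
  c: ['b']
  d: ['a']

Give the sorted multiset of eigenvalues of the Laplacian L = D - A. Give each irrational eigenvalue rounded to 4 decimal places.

[0, 0, 2, 2]

Reading degrees in the order [a, b, c, d] gives [1, 1, 1, 1]; set D = diag(1, 1, 1, 1) and form L = D - A. Since every row of L sums to 0, the all-ones vector is in the kernel and 0 is an eigenvalue. The 2 zero eigenvalues correspond to the 2 connected components.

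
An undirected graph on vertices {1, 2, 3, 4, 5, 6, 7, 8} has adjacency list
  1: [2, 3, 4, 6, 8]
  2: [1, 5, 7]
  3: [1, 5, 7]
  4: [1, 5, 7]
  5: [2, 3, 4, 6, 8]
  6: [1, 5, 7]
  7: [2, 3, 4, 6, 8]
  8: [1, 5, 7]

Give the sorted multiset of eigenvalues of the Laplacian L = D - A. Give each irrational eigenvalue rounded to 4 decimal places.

With the vertex order [1, 2, 3, 4, 5, 6, 7, 8], the degrees are [5, 3, 3, 3, 5, 3, 5, 3], giving D = diag(5, 3, 3, 3, 5, 3, 5, 3) and L = D - A. The multiplicity of 0 as a Laplacian eigenvalue equals the number of connected components. There is one zero in the spectrum, matching the 1 component. The largest eigenvalue, 8, is at most the vertex count 8.

[0, 3, 3, 3, 3, 5, 5, 8]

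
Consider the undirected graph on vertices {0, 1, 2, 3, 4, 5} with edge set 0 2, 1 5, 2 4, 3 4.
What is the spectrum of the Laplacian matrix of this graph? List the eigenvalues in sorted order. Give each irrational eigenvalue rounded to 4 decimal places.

Each diagonal entry of L is the vertex degree and each off-diagonal entry is -1 where an edge is present, 0 otherwise; in the order [0, 1, 2, 3, 4, 5] the diagonal is [1, 1, 2, 1, 2, 1]. Since every row of L sums to 0, the all-ones vector is in the kernel and 0 is an eigenvalue. The 2 zero eigenvalues correspond to the 2 connected components. The largest eigenvalue, 3.4142, is at most the vertex count 6.

[0, 0, 0.5858, 2, 2, 3.4142]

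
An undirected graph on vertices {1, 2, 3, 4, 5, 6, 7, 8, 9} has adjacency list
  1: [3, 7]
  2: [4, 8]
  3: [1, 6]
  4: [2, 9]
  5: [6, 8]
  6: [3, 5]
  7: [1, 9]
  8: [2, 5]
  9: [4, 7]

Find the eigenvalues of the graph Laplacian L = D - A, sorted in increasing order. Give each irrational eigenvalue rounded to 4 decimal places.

Reading degrees in the order [1, 2, 3, 4, 5, 6, 7, 8, 9] gives [2, 2, 2, 2, 2, 2, 2, 2, 2]; set D = diag(2, 2, 2, 2, 2, 2, 2, 2, 2) and form L = D - A. Since every row of L sums to 0, the all-ones vector is in the kernel and 0 is an eigenvalue. The single zero eigenvalue shows the graph is connected. The largest eigenvalue, 3.8794, is at most the vertex count 9.

[0, 0.4679, 0.4679, 1.6527, 1.6527, 3, 3, 3.8794, 3.8794]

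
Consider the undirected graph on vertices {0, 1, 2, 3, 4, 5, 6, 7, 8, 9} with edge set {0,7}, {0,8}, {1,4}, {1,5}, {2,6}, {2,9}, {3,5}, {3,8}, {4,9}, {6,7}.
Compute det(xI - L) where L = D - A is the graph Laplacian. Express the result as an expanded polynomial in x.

With the vertex order [0, 1, 2, 3, 4, 5, 6, 7, 8, 9], the degrees are [2, 2, 2, 2, 2, 2, 2, 2, 2, 2], giving D = diag(2, 2, 2, 2, 2, 2, 2, 2, 2, 2) and L = D - A. Computing det(xI - L) by cofactor expansion (or equivalently via sum-over-permutations) gives x^10 - 20x^9 + 170x^8 - 800x^7 + 2275x^6 - 4004x^5 + 4290x^4 - 2640x^3 + 825x^2 - 100x. Since p(0) = det(-L) = 0, x divides p(x). By the matrix-tree theorem the graph has (1/10) * product of the nonzero eigenvalues = 10 spanning trees.

x^10 - 20x^9 + 170x^8 - 800x^7 + 2275x^6 - 4004x^5 + 4290x^4 - 2640x^3 + 825x^2 - 100x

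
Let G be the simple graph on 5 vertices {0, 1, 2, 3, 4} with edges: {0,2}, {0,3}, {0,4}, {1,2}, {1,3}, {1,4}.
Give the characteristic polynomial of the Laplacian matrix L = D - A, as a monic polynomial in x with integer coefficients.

x^5 - 12x^4 + 51x^3 - 92x^2 + 60x

With the vertex order [0, 1, 2, 3, 4], the degrees are [3, 3, 2, 2, 2], giving D = diag(3, 3, 2, 2, 2) and L = D - A. Computing det(xI - L) by cofactor expansion (or equivalently via sum-over-permutations) gives x^5 - 12x^4 + 51x^3 - 92x^2 + 60x. Since p(0) = det(-L) = 0, x divides p(x).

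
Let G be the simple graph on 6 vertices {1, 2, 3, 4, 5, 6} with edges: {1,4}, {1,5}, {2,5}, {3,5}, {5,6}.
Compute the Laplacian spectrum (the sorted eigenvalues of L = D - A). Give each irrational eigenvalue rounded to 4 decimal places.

Each diagonal entry of L is the vertex degree and each off-diagonal entry is -1 where an edge is present, 0 otherwise; in the order [1, 2, 3, 4, 5, 6] the diagonal is [2, 1, 1, 1, 4, 1]. Since every row of L sums to 0, the all-ones vector is in the kernel and 0 is an eigenvalue. By the matrix-tree theorem the graph has (1/6) * product of the nonzero eigenvalues = 1 spanning tree.

[0, 0.4859, 1, 1, 2.4280, 5.0861]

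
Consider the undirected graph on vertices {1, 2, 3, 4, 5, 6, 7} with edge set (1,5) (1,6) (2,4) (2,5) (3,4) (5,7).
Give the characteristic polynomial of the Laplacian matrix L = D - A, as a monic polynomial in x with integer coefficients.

Reading degrees in the order [1, 2, 3, 4, 5, 6, 7] gives [2, 2, 1, 2, 3, 1, 1]; set D = diag(2, 2, 1, 2, 3, 1, 1) and form L = D - A. L has integer entries, so p(x) = det(xI - L) has integer coefficients. Expanding the determinant yields x^7 - 12x^6 + 54x^5 - 114x^4 + 115x^3 - 50x^2 + 7x. Since p(0) = det(-L) = 0, x divides p(x). By the matrix-tree theorem the graph has (1/7) * product of the nonzero eigenvalues = 1 spanning tree.

x^7 - 12x^6 + 54x^5 - 114x^4 + 115x^3 - 50x^2 + 7x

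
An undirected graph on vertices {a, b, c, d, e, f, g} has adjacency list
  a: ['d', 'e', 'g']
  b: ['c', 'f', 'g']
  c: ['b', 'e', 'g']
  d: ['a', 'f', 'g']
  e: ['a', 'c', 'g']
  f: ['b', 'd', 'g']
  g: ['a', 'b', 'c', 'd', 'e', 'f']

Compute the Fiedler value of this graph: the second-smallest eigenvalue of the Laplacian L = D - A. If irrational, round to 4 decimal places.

Reading degrees in the order [a, b, c, d, e, f, g] gives [3, 3, 3, 3, 3, 3, 6]; set D = diag(3, 3, 3, 3, 3, 3, 6) and form L = D - A. Computing the eigenvalues of L and sorting gives [0, 2, 2, 4, 4, 5, 7]. The Fiedler value lambda_2 = 2 is strictly positive, so the graph is connected. There is one zero in the spectrum, matching the 1 component.

2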